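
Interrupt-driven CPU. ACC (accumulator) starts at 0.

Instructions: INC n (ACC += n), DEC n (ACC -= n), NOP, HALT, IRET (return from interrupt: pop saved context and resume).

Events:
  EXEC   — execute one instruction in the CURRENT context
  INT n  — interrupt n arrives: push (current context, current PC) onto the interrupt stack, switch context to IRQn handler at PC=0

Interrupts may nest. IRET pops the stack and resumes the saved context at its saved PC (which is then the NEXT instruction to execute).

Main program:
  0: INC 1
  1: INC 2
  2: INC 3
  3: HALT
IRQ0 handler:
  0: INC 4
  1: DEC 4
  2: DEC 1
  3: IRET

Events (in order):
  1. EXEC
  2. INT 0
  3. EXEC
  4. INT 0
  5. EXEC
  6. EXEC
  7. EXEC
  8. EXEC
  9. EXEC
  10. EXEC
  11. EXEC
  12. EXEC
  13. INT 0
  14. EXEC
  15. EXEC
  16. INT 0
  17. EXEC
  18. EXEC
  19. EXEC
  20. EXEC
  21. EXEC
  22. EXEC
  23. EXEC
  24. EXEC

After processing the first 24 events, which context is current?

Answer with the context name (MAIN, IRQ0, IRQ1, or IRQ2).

Event 1 (EXEC): [MAIN] PC=0: INC 1 -> ACC=1
Event 2 (INT 0): INT 0 arrives: push (MAIN, PC=1), enter IRQ0 at PC=0 (depth now 1)
Event 3 (EXEC): [IRQ0] PC=0: INC 4 -> ACC=5
Event 4 (INT 0): INT 0 arrives: push (IRQ0, PC=1), enter IRQ0 at PC=0 (depth now 2)
Event 5 (EXEC): [IRQ0] PC=0: INC 4 -> ACC=9
Event 6 (EXEC): [IRQ0] PC=1: DEC 4 -> ACC=5
Event 7 (EXEC): [IRQ0] PC=2: DEC 1 -> ACC=4
Event 8 (EXEC): [IRQ0] PC=3: IRET -> resume IRQ0 at PC=1 (depth now 1)
Event 9 (EXEC): [IRQ0] PC=1: DEC 4 -> ACC=0
Event 10 (EXEC): [IRQ0] PC=2: DEC 1 -> ACC=-1
Event 11 (EXEC): [IRQ0] PC=3: IRET -> resume MAIN at PC=1 (depth now 0)
Event 12 (EXEC): [MAIN] PC=1: INC 2 -> ACC=1
Event 13 (INT 0): INT 0 arrives: push (MAIN, PC=2), enter IRQ0 at PC=0 (depth now 1)
Event 14 (EXEC): [IRQ0] PC=0: INC 4 -> ACC=5
Event 15 (EXEC): [IRQ0] PC=1: DEC 4 -> ACC=1
Event 16 (INT 0): INT 0 arrives: push (IRQ0, PC=2), enter IRQ0 at PC=0 (depth now 2)
Event 17 (EXEC): [IRQ0] PC=0: INC 4 -> ACC=5
Event 18 (EXEC): [IRQ0] PC=1: DEC 4 -> ACC=1
Event 19 (EXEC): [IRQ0] PC=2: DEC 1 -> ACC=0
Event 20 (EXEC): [IRQ0] PC=3: IRET -> resume IRQ0 at PC=2 (depth now 1)
Event 21 (EXEC): [IRQ0] PC=2: DEC 1 -> ACC=-1
Event 22 (EXEC): [IRQ0] PC=3: IRET -> resume MAIN at PC=2 (depth now 0)
Event 23 (EXEC): [MAIN] PC=2: INC 3 -> ACC=2
Event 24 (EXEC): [MAIN] PC=3: HALT

Answer: MAIN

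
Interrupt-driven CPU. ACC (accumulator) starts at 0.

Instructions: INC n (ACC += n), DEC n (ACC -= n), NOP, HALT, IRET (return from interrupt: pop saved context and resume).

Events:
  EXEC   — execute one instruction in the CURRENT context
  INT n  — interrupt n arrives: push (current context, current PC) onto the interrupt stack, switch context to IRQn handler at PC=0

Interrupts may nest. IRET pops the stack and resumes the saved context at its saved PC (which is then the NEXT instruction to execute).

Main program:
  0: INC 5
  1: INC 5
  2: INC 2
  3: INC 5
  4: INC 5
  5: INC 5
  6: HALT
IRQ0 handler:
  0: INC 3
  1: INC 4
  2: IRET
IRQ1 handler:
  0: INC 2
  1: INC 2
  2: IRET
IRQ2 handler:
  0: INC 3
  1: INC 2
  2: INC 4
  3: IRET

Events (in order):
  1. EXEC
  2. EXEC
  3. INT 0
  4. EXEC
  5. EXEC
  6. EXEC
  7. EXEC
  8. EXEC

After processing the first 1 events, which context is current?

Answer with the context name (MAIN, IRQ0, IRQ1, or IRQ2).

Event 1 (EXEC): [MAIN] PC=0: INC 5 -> ACC=5

Answer: MAIN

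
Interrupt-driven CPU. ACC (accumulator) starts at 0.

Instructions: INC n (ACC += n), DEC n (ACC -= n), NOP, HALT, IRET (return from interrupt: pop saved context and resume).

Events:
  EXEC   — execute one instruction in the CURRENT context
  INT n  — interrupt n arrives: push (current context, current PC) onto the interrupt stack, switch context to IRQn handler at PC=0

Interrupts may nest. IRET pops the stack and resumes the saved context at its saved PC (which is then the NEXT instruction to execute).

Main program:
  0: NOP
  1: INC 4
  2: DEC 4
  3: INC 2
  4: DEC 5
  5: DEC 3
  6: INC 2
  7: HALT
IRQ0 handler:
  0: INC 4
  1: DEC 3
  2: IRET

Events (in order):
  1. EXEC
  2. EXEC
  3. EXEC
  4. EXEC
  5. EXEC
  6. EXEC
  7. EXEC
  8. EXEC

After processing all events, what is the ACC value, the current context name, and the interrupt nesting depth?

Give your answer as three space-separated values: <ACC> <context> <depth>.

Answer: -4 MAIN 0

Derivation:
Event 1 (EXEC): [MAIN] PC=0: NOP
Event 2 (EXEC): [MAIN] PC=1: INC 4 -> ACC=4
Event 3 (EXEC): [MAIN] PC=2: DEC 4 -> ACC=0
Event 4 (EXEC): [MAIN] PC=3: INC 2 -> ACC=2
Event 5 (EXEC): [MAIN] PC=4: DEC 5 -> ACC=-3
Event 6 (EXEC): [MAIN] PC=5: DEC 3 -> ACC=-6
Event 7 (EXEC): [MAIN] PC=6: INC 2 -> ACC=-4
Event 8 (EXEC): [MAIN] PC=7: HALT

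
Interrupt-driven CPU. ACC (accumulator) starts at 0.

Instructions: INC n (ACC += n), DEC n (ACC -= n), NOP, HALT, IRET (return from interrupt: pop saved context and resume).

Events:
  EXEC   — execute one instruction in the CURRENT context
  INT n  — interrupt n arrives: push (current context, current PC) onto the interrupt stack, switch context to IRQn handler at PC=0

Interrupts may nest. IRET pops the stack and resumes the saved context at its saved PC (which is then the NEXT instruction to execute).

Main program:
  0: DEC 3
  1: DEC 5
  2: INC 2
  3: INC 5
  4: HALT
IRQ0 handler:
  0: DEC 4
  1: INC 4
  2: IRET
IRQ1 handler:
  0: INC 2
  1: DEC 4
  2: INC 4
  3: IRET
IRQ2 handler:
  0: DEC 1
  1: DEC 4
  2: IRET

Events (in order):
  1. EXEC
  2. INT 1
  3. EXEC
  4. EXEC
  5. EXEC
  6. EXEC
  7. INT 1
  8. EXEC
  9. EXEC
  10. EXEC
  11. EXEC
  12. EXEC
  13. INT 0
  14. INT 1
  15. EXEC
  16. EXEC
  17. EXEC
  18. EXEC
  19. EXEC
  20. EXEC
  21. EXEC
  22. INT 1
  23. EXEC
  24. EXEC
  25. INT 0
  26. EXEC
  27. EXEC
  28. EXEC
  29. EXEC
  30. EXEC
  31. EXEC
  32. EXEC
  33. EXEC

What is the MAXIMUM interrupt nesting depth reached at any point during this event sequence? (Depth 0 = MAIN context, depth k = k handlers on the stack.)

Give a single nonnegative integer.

Event 1 (EXEC): [MAIN] PC=0: DEC 3 -> ACC=-3 [depth=0]
Event 2 (INT 1): INT 1 arrives: push (MAIN, PC=1), enter IRQ1 at PC=0 (depth now 1) [depth=1]
Event 3 (EXEC): [IRQ1] PC=0: INC 2 -> ACC=-1 [depth=1]
Event 4 (EXEC): [IRQ1] PC=1: DEC 4 -> ACC=-5 [depth=1]
Event 5 (EXEC): [IRQ1] PC=2: INC 4 -> ACC=-1 [depth=1]
Event 6 (EXEC): [IRQ1] PC=3: IRET -> resume MAIN at PC=1 (depth now 0) [depth=0]
Event 7 (INT 1): INT 1 arrives: push (MAIN, PC=1), enter IRQ1 at PC=0 (depth now 1) [depth=1]
Event 8 (EXEC): [IRQ1] PC=0: INC 2 -> ACC=1 [depth=1]
Event 9 (EXEC): [IRQ1] PC=1: DEC 4 -> ACC=-3 [depth=1]
Event 10 (EXEC): [IRQ1] PC=2: INC 4 -> ACC=1 [depth=1]
Event 11 (EXEC): [IRQ1] PC=3: IRET -> resume MAIN at PC=1 (depth now 0) [depth=0]
Event 12 (EXEC): [MAIN] PC=1: DEC 5 -> ACC=-4 [depth=0]
Event 13 (INT 0): INT 0 arrives: push (MAIN, PC=2), enter IRQ0 at PC=0 (depth now 1) [depth=1]
Event 14 (INT 1): INT 1 arrives: push (IRQ0, PC=0), enter IRQ1 at PC=0 (depth now 2) [depth=2]
Event 15 (EXEC): [IRQ1] PC=0: INC 2 -> ACC=-2 [depth=2]
Event 16 (EXEC): [IRQ1] PC=1: DEC 4 -> ACC=-6 [depth=2]
Event 17 (EXEC): [IRQ1] PC=2: INC 4 -> ACC=-2 [depth=2]
Event 18 (EXEC): [IRQ1] PC=3: IRET -> resume IRQ0 at PC=0 (depth now 1) [depth=1]
Event 19 (EXEC): [IRQ0] PC=0: DEC 4 -> ACC=-6 [depth=1]
Event 20 (EXEC): [IRQ0] PC=1: INC 4 -> ACC=-2 [depth=1]
Event 21 (EXEC): [IRQ0] PC=2: IRET -> resume MAIN at PC=2 (depth now 0) [depth=0]
Event 22 (INT 1): INT 1 arrives: push (MAIN, PC=2), enter IRQ1 at PC=0 (depth now 1) [depth=1]
Event 23 (EXEC): [IRQ1] PC=0: INC 2 -> ACC=0 [depth=1]
Event 24 (EXEC): [IRQ1] PC=1: DEC 4 -> ACC=-4 [depth=1]
Event 25 (INT 0): INT 0 arrives: push (IRQ1, PC=2), enter IRQ0 at PC=0 (depth now 2) [depth=2]
Event 26 (EXEC): [IRQ0] PC=0: DEC 4 -> ACC=-8 [depth=2]
Event 27 (EXEC): [IRQ0] PC=1: INC 4 -> ACC=-4 [depth=2]
Event 28 (EXEC): [IRQ0] PC=2: IRET -> resume IRQ1 at PC=2 (depth now 1) [depth=1]
Event 29 (EXEC): [IRQ1] PC=2: INC 4 -> ACC=0 [depth=1]
Event 30 (EXEC): [IRQ1] PC=3: IRET -> resume MAIN at PC=2 (depth now 0) [depth=0]
Event 31 (EXEC): [MAIN] PC=2: INC 2 -> ACC=2 [depth=0]
Event 32 (EXEC): [MAIN] PC=3: INC 5 -> ACC=7 [depth=0]
Event 33 (EXEC): [MAIN] PC=4: HALT [depth=0]
Max depth observed: 2

Answer: 2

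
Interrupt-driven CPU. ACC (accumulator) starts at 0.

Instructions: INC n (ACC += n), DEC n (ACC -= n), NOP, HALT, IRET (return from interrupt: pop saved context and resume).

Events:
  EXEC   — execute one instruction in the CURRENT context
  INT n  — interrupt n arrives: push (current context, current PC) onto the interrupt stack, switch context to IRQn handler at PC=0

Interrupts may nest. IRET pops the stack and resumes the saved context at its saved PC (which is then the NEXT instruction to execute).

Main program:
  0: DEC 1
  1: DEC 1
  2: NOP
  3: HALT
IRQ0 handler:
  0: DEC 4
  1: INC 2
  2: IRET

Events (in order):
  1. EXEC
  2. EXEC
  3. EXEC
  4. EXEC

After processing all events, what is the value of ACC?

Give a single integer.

Answer: -2

Derivation:
Event 1 (EXEC): [MAIN] PC=0: DEC 1 -> ACC=-1
Event 2 (EXEC): [MAIN] PC=1: DEC 1 -> ACC=-2
Event 3 (EXEC): [MAIN] PC=2: NOP
Event 4 (EXEC): [MAIN] PC=3: HALT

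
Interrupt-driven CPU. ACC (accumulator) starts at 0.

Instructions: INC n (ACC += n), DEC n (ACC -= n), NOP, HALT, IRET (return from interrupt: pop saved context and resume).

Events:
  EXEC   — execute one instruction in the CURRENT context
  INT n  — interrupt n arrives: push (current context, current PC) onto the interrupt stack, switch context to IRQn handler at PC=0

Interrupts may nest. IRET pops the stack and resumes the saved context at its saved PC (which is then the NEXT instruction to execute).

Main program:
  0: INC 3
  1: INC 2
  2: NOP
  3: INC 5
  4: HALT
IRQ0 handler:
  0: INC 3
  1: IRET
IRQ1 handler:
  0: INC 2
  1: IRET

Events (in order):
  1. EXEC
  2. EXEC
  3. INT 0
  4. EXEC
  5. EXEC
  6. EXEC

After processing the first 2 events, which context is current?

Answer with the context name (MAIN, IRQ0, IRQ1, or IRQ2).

Event 1 (EXEC): [MAIN] PC=0: INC 3 -> ACC=3
Event 2 (EXEC): [MAIN] PC=1: INC 2 -> ACC=5

Answer: MAIN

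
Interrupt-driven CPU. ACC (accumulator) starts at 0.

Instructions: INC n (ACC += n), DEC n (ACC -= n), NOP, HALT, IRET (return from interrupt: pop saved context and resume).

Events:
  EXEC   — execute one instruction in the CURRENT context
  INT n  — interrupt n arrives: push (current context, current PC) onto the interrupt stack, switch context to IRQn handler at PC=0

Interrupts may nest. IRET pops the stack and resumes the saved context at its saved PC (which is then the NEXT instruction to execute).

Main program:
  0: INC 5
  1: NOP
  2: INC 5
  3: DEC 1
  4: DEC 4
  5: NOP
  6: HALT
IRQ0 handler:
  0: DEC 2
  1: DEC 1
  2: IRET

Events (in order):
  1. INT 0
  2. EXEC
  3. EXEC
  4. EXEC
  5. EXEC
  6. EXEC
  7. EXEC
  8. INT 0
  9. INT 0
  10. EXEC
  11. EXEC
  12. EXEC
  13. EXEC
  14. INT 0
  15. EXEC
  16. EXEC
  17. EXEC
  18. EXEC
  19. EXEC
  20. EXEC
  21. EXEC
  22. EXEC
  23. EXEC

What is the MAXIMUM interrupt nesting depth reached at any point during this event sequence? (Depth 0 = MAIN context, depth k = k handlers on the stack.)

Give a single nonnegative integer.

Answer: 2

Derivation:
Event 1 (INT 0): INT 0 arrives: push (MAIN, PC=0), enter IRQ0 at PC=0 (depth now 1) [depth=1]
Event 2 (EXEC): [IRQ0] PC=0: DEC 2 -> ACC=-2 [depth=1]
Event 3 (EXEC): [IRQ0] PC=1: DEC 1 -> ACC=-3 [depth=1]
Event 4 (EXEC): [IRQ0] PC=2: IRET -> resume MAIN at PC=0 (depth now 0) [depth=0]
Event 5 (EXEC): [MAIN] PC=0: INC 5 -> ACC=2 [depth=0]
Event 6 (EXEC): [MAIN] PC=1: NOP [depth=0]
Event 7 (EXEC): [MAIN] PC=2: INC 5 -> ACC=7 [depth=0]
Event 8 (INT 0): INT 0 arrives: push (MAIN, PC=3), enter IRQ0 at PC=0 (depth now 1) [depth=1]
Event 9 (INT 0): INT 0 arrives: push (IRQ0, PC=0), enter IRQ0 at PC=0 (depth now 2) [depth=2]
Event 10 (EXEC): [IRQ0] PC=0: DEC 2 -> ACC=5 [depth=2]
Event 11 (EXEC): [IRQ0] PC=1: DEC 1 -> ACC=4 [depth=2]
Event 12 (EXEC): [IRQ0] PC=2: IRET -> resume IRQ0 at PC=0 (depth now 1) [depth=1]
Event 13 (EXEC): [IRQ0] PC=0: DEC 2 -> ACC=2 [depth=1]
Event 14 (INT 0): INT 0 arrives: push (IRQ0, PC=1), enter IRQ0 at PC=0 (depth now 2) [depth=2]
Event 15 (EXEC): [IRQ0] PC=0: DEC 2 -> ACC=0 [depth=2]
Event 16 (EXEC): [IRQ0] PC=1: DEC 1 -> ACC=-1 [depth=2]
Event 17 (EXEC): [IRQ0] PC=2: IRET -> resume IRQ0 at PC=1 (depth now 1) [depth=1]
Event 18 (EXEC): [IRQ0] PC=1: DEC 1 -> ACC=-2 [depth=1]
Event 19 (EXEC): [IRQ0] PC=2: IRET -> resume MAIN at PC=3 (depth now 0) [depth=0]
Event 20 (EXEC): [MAIN] PC=3: DEC 1 -> ACC=-3 [depth=0]
Event 21 (EXEC): [MAIN] PC=4: DEC 4 -> ACC=-7 [depth=0]
Event 22 (EXEC): [MAIN] PC=5: NOP [depth=0]
Event 23 (EXEC): [MAIN] PC=6: HALT [depth=0]
Max depth observed: 2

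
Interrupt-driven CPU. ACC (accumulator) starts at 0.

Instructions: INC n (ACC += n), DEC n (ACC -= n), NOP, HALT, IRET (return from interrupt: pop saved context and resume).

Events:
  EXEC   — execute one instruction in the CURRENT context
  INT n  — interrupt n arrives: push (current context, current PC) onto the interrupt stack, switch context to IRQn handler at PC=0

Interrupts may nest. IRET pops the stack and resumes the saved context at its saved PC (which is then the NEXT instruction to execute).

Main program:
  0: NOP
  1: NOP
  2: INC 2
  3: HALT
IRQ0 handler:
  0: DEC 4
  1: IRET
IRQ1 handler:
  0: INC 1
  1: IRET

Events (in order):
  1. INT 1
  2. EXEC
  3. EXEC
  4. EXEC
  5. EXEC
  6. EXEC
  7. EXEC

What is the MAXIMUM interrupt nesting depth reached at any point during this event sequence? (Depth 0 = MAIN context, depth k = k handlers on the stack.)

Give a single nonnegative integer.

Event 1 (INT 1): INT 1 arrives: push (MAIN, PC=0), enter IRQ1 at PC=0 (depth now 1) [depth=1]
Event 2 (EXEC): [IRQ1] PC=0: INC 1 -> ACC=1 [depth=1]
Event 3 (EXEC): [IRQ1] PC=1: IRET -> resume MAIN at PC=0 (depth now 0) [depth=0]
Event 4 (EXEC): [MAIN] PC=0: NOP [depth=0]
Event 5 (EXEC): [MAIN] PC=1: NOP [depth=0]
Event 6 (EXEC): [MAIN] PC=2: INC 2 -> ACC=3 [depth=0]
Event 7 (EXEC): [MAIN] PC=3: HALT [depth=0]
Max depth observed: 1

Answer: 1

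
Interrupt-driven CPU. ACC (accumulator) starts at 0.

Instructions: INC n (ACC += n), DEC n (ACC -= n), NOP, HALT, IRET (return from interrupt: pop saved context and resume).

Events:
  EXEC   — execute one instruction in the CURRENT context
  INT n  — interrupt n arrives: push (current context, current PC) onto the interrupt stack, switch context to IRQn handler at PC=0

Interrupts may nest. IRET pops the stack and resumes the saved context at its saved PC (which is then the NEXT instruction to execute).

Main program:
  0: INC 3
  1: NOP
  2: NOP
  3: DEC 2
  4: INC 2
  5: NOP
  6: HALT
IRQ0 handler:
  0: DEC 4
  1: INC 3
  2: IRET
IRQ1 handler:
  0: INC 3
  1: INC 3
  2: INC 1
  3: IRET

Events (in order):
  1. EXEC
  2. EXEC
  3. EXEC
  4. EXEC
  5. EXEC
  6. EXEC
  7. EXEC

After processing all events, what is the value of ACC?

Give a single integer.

Answer: 3

Derivation:
Event 1 (EXEC): [MAIN] PC=0: INC 3 -> ACC=3
Event 2 (EXEC): [MAIN] PC=1: NOP
Event 3 (EXEC): [MAIN] PC=2: NOP
Event 4 (EXEC): [MAIN] PC=3: DEC 2 -> ACC=1
Event 5 (EXEC): [MAIN] PC=4: INC 2 -> ACC=3
Event 6 (EXEC): [MAIN] PC=5: NOP
Event 7 (EXEC): [MAIN] PC=6: HALT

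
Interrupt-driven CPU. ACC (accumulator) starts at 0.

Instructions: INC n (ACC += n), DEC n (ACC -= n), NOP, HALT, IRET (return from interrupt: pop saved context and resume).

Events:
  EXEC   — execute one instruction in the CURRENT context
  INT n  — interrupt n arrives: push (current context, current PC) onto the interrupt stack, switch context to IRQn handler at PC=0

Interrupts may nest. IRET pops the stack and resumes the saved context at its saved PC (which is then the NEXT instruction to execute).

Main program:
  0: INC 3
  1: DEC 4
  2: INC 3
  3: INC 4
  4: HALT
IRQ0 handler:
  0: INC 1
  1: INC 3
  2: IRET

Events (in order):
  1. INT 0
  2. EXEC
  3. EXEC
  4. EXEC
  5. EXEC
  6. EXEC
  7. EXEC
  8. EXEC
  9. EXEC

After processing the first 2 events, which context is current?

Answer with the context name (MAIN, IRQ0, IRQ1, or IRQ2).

Answer: IRQ0

Derivation:
Event 1 (INT 0): INT 0 arrives: push (MAIN, PC=0), enter IRQ0 at PC=0 (depth now 1)
Event 2 (EXEC): [IRQ0] PC=0: INC 1 -> ACC=1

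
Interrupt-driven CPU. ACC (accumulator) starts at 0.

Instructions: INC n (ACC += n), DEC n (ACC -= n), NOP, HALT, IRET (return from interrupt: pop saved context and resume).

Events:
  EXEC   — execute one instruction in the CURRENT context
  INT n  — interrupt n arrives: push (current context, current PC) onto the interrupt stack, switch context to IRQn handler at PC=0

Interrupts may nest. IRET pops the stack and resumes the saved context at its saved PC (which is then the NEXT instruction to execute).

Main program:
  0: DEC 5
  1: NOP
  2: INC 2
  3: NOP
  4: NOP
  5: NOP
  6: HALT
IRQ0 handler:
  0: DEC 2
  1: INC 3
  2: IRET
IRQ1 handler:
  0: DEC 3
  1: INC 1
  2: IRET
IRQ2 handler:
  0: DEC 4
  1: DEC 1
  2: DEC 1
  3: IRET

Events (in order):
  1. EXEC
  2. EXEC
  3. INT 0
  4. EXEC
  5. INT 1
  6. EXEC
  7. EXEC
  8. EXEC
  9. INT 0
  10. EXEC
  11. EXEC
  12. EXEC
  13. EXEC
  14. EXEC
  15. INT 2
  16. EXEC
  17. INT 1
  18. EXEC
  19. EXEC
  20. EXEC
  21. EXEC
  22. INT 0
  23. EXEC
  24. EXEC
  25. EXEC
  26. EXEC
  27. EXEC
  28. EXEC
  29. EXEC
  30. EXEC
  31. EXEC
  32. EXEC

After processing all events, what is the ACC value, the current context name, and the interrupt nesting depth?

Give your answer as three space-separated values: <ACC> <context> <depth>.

Answer: -10 MAIN 0

Derivation:
Event 1 (EXEC): [MAIN] PC=0: DEC 5 -> ACC=-5
Event 2 (EXEC): [MAIN] PC=1: NOP
Event 3 (INT 0): INT 0 arrives: push (MAIN, PC=2), enter IRQ0 at PC=0 (depth now 1)
Event 4 (EXEC): [IRQ0] PC=0: DEC 2 -> ACC=-7
Event 5 (INT 1): INT 1 arrives: push (IRQ0, PC=1), enter IRQ1 at PC=0 (depth now 2)
Event 6 (EXEC): [IRQ1] PC=0: DEC 3 -> ACC=-10
Event 7 (EXEC): [IRQ1] PC=1: INC 1 -> ACC=-9
Event 8 (EXEC): [IRQ1] PC=2: IRET -> resume IRQ0 at PC=1 (depth now 1)
Event 9 (INT 0): INT 0 arrives: push (IRQ0, PC=1), enter IRQ0 at PC=0 (depth now 2)
Event 10 (EXEC): [IRQ0] PC=0: DEC 2 -> ACC=-11
Event 11 (EXEC): [IRQ0] PC=1: INC 3 -> ACC=-8
Event 12 (EXEC): [IRQ0] PC=2: IRET -> resume IRQ0 at PC=1 (depth now 1)
Event 13 (EXEC): [IRQ0] PC=1: INC 3 -> ACC=-5
Event 14 (EXEC): [IRQ0] PC=2: IRET -> resume MAIN at PC=2 (depth now 0)
Event 15 (INT 2): INT 2 arrives: push (MAIN, PC=2), enter IRQ2 at PC=0 (depth now 1)
Event 16 (EXEC): [IRQ2] PC=0: DEC 4 -> ACC=-9
Event 17 (INT 1): INT 1 arrives: push (IRQ2, PC=1), enter IRQ1 at PC=0 (depth now 2)
Event 18 (EXEC): [IRQ1] PC=0: DEC 3 -> ACC=-12
Event 19 (EXEC): [IRQ1] PC=1: INC 1 -> ACC=-11
Event 20 (EXEC): [IRQ1] PC=2: IRET -> resume IRQ2 at PC=1 (depth now 1)
Event 21 (EXEC): [IRQ2] PC=1: DEC 1 -> ACC=-12
Event 22 (INT 0): INT 0 arrives: push (IRQ2, PC=2), enter IRQ0 at PC=0 (depth now 2)
Event 23 (EXEC): [IRQ0] PC=0: DEC 2 -> ACC=-14
Event 24 (EXEC): [IRQ0] PC=1: INC 3 -> ACC=-11
Event 25 (EXEC): [IRQ0] PC=2: IRET -> resume IRQ2 at PC=2 (depth now 1)
Event 26 (EXEC): [IRQ2] PC=2: DEC 1 -> ACC=-12
Event 27 (EXEC): [IRQ2] PC=3: IRET -> resume MAIN at PC=2 (depth now 0)
Event 28 (EXEC): [MAIN] PC=2: INC 2 -> ACC=-10
Event 29 (EXEC): [MAIN] PC=3: NOP
Event 30 (EXEC): [MAIN] PC=4: NOP
Event 31 (EXEC): [MAIN] PC=5: NOP
Event 32 (EXEC): [MAIN] PC=6: HALT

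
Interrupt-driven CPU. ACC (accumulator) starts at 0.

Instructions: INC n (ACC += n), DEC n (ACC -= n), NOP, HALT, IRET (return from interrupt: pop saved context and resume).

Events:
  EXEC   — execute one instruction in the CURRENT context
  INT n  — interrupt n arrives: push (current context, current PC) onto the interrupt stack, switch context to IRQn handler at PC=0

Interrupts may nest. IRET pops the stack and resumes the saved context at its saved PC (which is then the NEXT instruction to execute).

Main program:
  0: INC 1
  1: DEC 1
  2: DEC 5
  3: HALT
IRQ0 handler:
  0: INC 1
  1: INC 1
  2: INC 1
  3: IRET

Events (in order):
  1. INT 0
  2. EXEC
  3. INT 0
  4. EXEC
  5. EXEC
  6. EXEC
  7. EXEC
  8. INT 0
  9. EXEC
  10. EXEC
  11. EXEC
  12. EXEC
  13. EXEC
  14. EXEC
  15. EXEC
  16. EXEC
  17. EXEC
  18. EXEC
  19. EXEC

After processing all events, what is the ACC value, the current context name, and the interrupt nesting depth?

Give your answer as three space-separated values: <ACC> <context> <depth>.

Event 1 (INT 0): INT 0 arrives: push (MAIN, PC=0), enter IRQ0 at PC=0 (depth now 1)
Event 2 (EXEC): [IRQ0] PC=0: INC 1 -> ACC=1
Event 3 (INT 0): INT 0 arrives: push (IRQ0, PC=1), enter IRQ0 at PC=0 (depth now 2)
Event 4 (EXEC): [IRQ0] PC=0: INC 1 -> ACC=2
Event 5 (EXEC): [IRQ0] PC=1: INC 1 -> ACC=3
Event 6 (EXEC): [IRQ0] PC=2: INC 1 -> ACC=4
Event 7 (EXEC): [IRQ0] PC=3: IRET -> resume IRQ0 at PC=1 (depth now 1)
Event 8 (INT 0): INT 0 arrives: push (IRQ0, PC=1), enter IRQ0 at PC=0 (depth now 2)
Event 9 (EXEC): [IRQ0] PC=0: INC 1 -> ACC=5
Event 10 (EXEC): [IRQ0] PC=1: INC 1 -> ACC=6
Event 11 (EXEC): [IRQ0] PC=2: INC 1 -> ACC=7
Event 12 (EXEC): [IRQ0] PC=3: IRET -> resume IRQ0 at PC=1 (depth now 1)
Event 13 (EXEC): [IRQ0] PC=1: INC 1 -> ACC=8
Event 14 (EXEC): [IRQ0] PC=2: INC 1 -> ACC=9
Event 15 (EXEC): [IRQ0] PC=3: IRET -> resume MAIN at PC=0 (depth now 0)
Event 16 (EXEC): [MAIN] PC=0: INC 1 -> ACC=10
Event 17 (EXEC): [MAIN] PC=1: DEC 1 -> ACC=9
Event 18 (EXEC): [MAIN] PC=2: DEC 5 -> ACC=4
Event 19 (EXEC): [MAIN] PC=3: HALT

Answer: 4 MAIN 0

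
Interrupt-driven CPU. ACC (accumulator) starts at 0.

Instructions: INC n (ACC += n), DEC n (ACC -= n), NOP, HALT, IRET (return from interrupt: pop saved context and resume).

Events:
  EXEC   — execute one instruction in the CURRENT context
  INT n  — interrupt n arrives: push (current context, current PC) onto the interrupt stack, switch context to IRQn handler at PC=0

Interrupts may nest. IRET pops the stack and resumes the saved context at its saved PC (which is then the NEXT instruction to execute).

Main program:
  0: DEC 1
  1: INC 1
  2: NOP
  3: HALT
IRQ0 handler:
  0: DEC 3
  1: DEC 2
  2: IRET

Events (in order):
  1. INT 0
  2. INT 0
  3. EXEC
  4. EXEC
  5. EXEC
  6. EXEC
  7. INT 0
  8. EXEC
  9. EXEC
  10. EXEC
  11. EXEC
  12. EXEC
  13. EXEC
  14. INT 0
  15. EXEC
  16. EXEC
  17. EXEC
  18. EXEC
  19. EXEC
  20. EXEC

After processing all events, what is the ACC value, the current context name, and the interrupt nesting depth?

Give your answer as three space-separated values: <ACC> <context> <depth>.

Answer: -20 MAIN 0

Derivation:
Event 1 (INT 0): INT 0 arrives: push (MAIN, PC=0), enter IRQ0 at PC=0 (depth now 1)
Event 2 (INT 0): INT 0 arrives: push (IRQ0, PC=0), enter IRQ0 at PC=0 (depth now 2)
Event 3 (EXEC): [IRQ0] PC=0: DEC 3 -> ACC=-3
Event 4 (EXEC): [IRQ0] PC=1: DEC 2 -> ACC=-5
Event 5 (EXEC): [IRQ0] PC=2: IRET -> resume IRQ0 at PC=0 (depth now 1)
Event 6 (EXEC): [IRQ0] PC=0: DEC 3 -> ACC=-8
Event 7 (INT 0): INT 0 arrives: push (IRQ0, PC=1), enter IRQ0 at PC=0 (depth now 2)
Event 8 (EXEC): [IRQ0] PC=0: DEC 3 -> ACC=-11
Event 9 (EXEC): [IRQ0] PC=1: DEC 2 -> ACC=-13
Event 10 (EXEC): [IRQ0] PC=2: IRET -> resume IRQ0 at PC=1 (depth now 1)
Event 11 (EXEC): [IRQ0] PC=1: DEC 2 -> ACC=-15
Event 12 (EXEC): [IRQ0] PC=2: IRET -> resume MAIN at PC=0 (depth now 0)
Event 13 (EXEC): [MAIN] PC=0: DEC 1 -> ACC=-16
Event 14 (INT 0): INT 0 arrives: push (MAIN, PC=1), enter IRQ0 at PC=0 (depth now 1)
Event 15 (EXEC): [IRQ0] PC=0: DEC 3 -> ACC=-19
Event 16 (EXEC): [IRQ0] PC=1: DEC 2 -> ACC=-21
Event 17 (EXEC): [IRQ0] PC=2: IRET -> resume MAIN at PC=1 (depth now 0)
Event 18 (EXEC): [MAIN] PC=1: INC 1 -> ACC=-20
Event 19 (EXEC): [MAIN] PC=2: NOP
Event 20 (EXEC): [MAIN] PC=3: HALT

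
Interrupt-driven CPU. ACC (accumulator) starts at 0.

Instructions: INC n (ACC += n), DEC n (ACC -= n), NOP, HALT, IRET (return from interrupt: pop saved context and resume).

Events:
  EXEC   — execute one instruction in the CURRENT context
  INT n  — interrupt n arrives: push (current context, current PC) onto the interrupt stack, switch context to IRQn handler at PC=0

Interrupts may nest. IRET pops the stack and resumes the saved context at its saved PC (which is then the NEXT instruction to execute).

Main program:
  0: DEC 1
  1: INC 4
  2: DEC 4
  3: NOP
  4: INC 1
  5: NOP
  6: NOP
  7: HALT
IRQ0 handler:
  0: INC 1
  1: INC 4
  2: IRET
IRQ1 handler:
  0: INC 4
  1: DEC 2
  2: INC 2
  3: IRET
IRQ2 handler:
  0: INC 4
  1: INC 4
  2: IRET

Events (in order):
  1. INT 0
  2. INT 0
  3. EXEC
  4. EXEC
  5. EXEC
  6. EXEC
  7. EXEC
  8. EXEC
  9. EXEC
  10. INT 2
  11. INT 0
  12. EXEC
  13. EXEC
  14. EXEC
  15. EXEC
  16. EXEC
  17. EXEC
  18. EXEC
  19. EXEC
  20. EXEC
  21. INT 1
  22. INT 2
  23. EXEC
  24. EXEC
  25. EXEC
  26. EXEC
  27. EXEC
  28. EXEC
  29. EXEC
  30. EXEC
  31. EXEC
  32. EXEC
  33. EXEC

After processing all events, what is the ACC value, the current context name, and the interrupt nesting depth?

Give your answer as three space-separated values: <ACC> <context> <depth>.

Event 1 (INT 0): INT 0 arrives: push (MAIN, PC=0), enter IRQ0 at PC=0 (depth now 1)
Event 2 (INT 0): INT 0 arrives: push (IRQ0, PC=0), enter IRQ0 at PC=0 (depth now 2)
Event 3 (EXEC): [IRQ0] PC=0: INC 1 -> ACC=1
Event 4 (EXEC): [IRQ0] PC=1: INC 4 -> ACC=5
Event 5 (EXEC): [IRQ0] PC=2: IRET -> resume IRQ0 at PC=0 (depth now 1)
Event 6 (EXEC): [IRQ0] PC=0: INC 1 -> ACC=6
Event 7 (EXEC): [IRQ0] PC=1: INC 4 -> ACC=10
Event 8 (EXEC): [IRQ0] PC=2: IRET -> resume MAIN at PC=0 (depth now 0)
Event 9 (EXEC): [MAIN] PC=0: DEC 1 -> ACC=9
Event 10 (INT 2): INT 2 arrives: push (MAIN, PC=1), enter IRQ2 at PC=0 (depth now 1)
Event 11 (INT 0): INT 0 arrives: push (IRQ2, PC=0), enter IRQ0 at PC=0 (depth now 2)
Event 12 (EXEC): [IRQ0] PC=0: INC 1 -> ACC=10
Event 13 (EXEC): [IRQ0] PC=1: INC 4 -> ACC=14
Event 14 (EXEC): [IRQ0] PC=2: IRET -> resume IRQ2 at PC=0 (depth now 1)
Event 15 (EXEC): [IRQ2] PC=0: INC 4 -> ACC=18
Event 16 (EXEC): [IRQ2] PC=1: INC 4 -> ACC=22
Event 17 (EXEC): [IRQ2] PC=2: IRET -> resume MAIN at PC=1 (depth now 0)
Event 18 (EXEC): [MAIN] PC=1: INC 4 -> ACC=26
Event 19 (EXEC): [MAIN] PC=2: DEC 4 -> ACC=22
Event 20 (EXEC): [MAIN] PC=3: NOP
Event 21 (INT 1): INT 1 arrives: push (MAIN, PC=4), enter IRQ1 at PC=0 (depth now 1)
Event 22 (INT 2): INT 2 arrives: push (IRQ1, PC=0), enter IRQ2 at PC=0 (depth now 2)
Event 23 (EXEC): [IRQ2] PC=0: INC 4 -> ACC=26
Event 24 (EXEC): [IRQ2] PC=1: INC 4 -> ACC=30
Event 25 (EXEC): [IRQ2] PC=2: IRET -> resume IRQ1 at PC=0 (depth now 1)
Event 26 (EXEC): [IRQ1] PC=0: INC 4 -> ACC=34
Event 27 (EXEC): [IRQ1] PC=1: DEC 2 -> ACC=32
Event 28 (EXEC): [IRQ1] PC=2: INC 2 -> ACC=34
Event 29 (EXEC): [IRQ1] PC=3: IRET -> resume MAIN at PC=4 (depth now 0)
Event 30 (EXEC): [MAIN] PC=4: INC 1 -> ACC=35
Event 31 (EXEC): [MAIN] PC=5: NOP
Event 32 (EXEC): [MAIN] PC=6: NOP
Event 33 (EXEC): [MAIN] PC=7: HALT

Answer: 35 MAIN 0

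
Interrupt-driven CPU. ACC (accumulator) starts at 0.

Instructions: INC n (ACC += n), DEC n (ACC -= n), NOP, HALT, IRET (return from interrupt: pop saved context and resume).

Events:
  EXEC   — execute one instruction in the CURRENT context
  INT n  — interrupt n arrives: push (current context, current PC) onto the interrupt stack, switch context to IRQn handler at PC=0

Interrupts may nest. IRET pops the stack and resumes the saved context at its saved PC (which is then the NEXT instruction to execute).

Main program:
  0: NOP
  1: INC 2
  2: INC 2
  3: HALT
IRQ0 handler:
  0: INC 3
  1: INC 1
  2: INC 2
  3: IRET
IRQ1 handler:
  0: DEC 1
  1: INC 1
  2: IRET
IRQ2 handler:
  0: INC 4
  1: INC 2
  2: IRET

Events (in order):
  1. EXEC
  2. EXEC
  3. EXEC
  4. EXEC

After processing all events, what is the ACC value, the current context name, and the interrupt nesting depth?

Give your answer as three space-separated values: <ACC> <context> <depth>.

Answer: 4 MAIN 0

Derivation:
Event 1 (EXEC): [MAIN] PC=0: NOP
Event 2 (EXEC): [MAIN] PC=1: INC 2 -> ACC=2
Event 3 (EXEC): [MAIN] PC=2: INC 2 -> ACC=4
Event 4 (EXEC): [MAIN] PC=3: HALT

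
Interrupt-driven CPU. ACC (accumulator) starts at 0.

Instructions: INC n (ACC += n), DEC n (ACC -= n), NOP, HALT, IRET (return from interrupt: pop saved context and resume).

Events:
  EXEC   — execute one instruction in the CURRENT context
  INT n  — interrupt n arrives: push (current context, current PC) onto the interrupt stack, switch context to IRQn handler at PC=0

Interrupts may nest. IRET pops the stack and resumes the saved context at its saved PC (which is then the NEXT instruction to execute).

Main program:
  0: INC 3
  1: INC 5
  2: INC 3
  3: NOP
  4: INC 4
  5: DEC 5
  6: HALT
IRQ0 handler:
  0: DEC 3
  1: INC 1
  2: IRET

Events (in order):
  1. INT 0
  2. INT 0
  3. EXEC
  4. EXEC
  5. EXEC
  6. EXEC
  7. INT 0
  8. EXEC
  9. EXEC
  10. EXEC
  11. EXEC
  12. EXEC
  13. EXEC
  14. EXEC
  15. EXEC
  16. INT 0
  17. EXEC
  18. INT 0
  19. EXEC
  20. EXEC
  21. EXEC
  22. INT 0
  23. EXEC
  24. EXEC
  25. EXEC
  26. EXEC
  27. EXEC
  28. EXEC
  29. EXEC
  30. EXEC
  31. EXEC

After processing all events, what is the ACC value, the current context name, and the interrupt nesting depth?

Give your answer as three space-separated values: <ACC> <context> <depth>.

Answer: -2 MAIN 0

Derivation:
Event 1 (INT 0): INT 0 arrives: push (MAIN, PC=0), enter IRQ0 at PC=0 (depth now 1)
Event 2 (INT 0): INT 0 arrives: push (IRQ0, PC=0), enter IRQ0 at PC=0 (depth now 2)
Event 3 (EXEC): [IRQ0] PC=0: DEC 3 -> ACC=-3
Event 4 (EXEC): [IRQ0] PC=1: INC 1 -> ACC=-2
Event 5 (EXEC): [IRQ0] PC=2: IRET -> resume IRQ0 at PC=0 (depth now 1)
Event 6 (EXEC): [IRQ0] PC=0: DEC 3 -> ACC=-5
Event 7 (INT 0): INT 0 arrives: push (IRQ0, PC=1), enter IRQ0 at PC=0 (depth now 2)
Event 8 (EXEC): [IRQ0] PC=0: DEC 3 -> ACC=-8
Event 9 (EXEC): [IRQ0] PC=1: INC 1 -> ACC=-7
Event 10 (EXEC): [IRQ0] PC=2: IRET -> resume IRQ0 at PC=1 (depth now 1)
Event 11 (EXEC): [IRQ0] PC=1: INC 1 -> ACC=-6
Event 12 (EXEC): [IRQ0] PC=2: IRET -> resume MAIN at PC=0 (depth now 0)
Event 13 (EXEC): [MAIN] PC=0: INC 3 -> ACC=-3
Event 14 (EXEC): [MAIN] PC=1: INC 5 -> ACC=2
Event 15 (EXEC): [MAIN] PC=2: INC 3 -> ACC=5
Event 16 (INT 0): INT 0 arrives: push (MAIN, PC=3), enter IRQ0 at PC=0 (depth now 1)
Event 17 (EXEC): [IRQ0] PC=0: DEC 3 -> ACC=2
Event 18 (INT 0): INT 0 arrives: push (IRQ0, PC=1), enter IRQ0 at PC=0 (depth now 2)
Event 19 (EXEC): [IRQ0] PC=0: DEC 3 -> ACC=-1
Event 20 (EXEC): [IRQ0] PC=1: INC 1 -> ACC=0
Event 21 (EXEC): [IRQ0] PC=2: IRET -> resume IRQ0 at PC=1 (depth now 1)
Event 22 (INT 0): INT 0 arrives: push (IRQ0, PC=1), enter IRQ0 at PC=0 (depth now 2)
Event 23 (EXEC): [IRQ0] PC=0: DEC 3 -> ACC=-3
Event 24 (EXEC): [IRQ0] PC=1: INC 1 -> ACC=-2
Event 25 (EXEC): [IRQ0] PC=2: IRET -> resume IRQ0 at PC=1 (depth now 1)
Event 26 (EXEC): [IRQ0] PC=1: INC 1 -> ACC=-1
Event 27 (EXEC): [IRQ0] PC=2: IRET -> resume MAIN at PC=3 (depth now 0)
Event 28 (EXEC): [MAIN] PC=3: NOP
Event 29 (EXEC): [MAIN] PC=4: INC 4 -> ACC=3
Event 30 (EXEC): [MAIN] PC=5: DEC 5 -> ACC=-2
Event 31 (EXEC): [MAIN] PC=6: HALT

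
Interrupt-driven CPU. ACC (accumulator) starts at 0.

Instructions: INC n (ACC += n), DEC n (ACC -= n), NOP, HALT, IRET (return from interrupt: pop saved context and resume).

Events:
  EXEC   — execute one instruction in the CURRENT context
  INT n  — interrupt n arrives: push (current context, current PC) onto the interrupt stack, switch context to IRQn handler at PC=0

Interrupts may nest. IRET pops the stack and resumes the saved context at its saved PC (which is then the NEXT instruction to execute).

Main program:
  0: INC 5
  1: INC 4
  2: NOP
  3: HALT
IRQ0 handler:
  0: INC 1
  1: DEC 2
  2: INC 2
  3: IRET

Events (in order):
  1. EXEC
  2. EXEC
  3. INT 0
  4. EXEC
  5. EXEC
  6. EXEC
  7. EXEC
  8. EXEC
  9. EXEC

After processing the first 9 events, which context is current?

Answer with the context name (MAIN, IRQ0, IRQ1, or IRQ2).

Event 1 (EXEC): [MAIN] PC=0: INC 5 -> ACC=5
Event 2 (EXEC): [MAIN] PC=1: INC 4 -> ACC=9
Event 3 (INT 0): INT 0 arrives: push (MAIN, PC=2), enter IRQ0 at PC=0 (depth now 1)
Event 4 (EXEC): [IRQ0] PC=0: INC 1 -> ACC=10
Event 5 (EXEC): [IRQ0] PC=1: DEC 2 -> ACC=8
Event 6 (EXEC): [IRQ0] PC=2: INC 2 -> ACC=10
Event 7 (EXEC): [IRQ0] PC=3: IRET -> resume MAIN at PC=2 (depth now 0)
Event 8 (EXEC): [MAIN] PC=2: NOP
Event 9 (EXEC): [MAIN] PC=3: HALT

Answer: MAIN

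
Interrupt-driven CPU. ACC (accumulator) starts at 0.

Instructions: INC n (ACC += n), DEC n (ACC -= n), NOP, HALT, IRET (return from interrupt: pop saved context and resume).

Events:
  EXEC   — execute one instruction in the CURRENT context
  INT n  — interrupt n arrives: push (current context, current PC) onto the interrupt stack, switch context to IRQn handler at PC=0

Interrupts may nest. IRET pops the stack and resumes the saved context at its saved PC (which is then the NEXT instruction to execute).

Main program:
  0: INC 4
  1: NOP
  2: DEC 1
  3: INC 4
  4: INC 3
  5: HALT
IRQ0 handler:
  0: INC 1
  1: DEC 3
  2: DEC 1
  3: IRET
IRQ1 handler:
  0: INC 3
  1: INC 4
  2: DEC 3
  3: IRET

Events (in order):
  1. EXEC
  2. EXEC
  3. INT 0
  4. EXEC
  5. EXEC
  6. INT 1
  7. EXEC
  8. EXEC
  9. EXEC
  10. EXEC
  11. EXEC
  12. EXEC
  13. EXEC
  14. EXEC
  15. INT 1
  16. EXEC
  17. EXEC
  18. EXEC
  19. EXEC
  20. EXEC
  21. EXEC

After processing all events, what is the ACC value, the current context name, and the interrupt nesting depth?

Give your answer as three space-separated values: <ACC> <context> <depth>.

Event 1 (EXEC): [MAIN] PC=0: INC 4 -> ACC=4
Event 2 (EXEC): [MAIN] PC=1: NOP
Event 3 (INT 0): INT 0 arrives: push (MAIN, PC=2), enter IRQ0 at PC=0 (depth now 1)
Event 4 (EXEC): [IRQ0] PC=0: INC 1 -> ACC=5
Event 5 (EXEC): [IRQ0] PC=1: DEC 3 -> ACC=2
Event 6 (INT 1): INT 1 arrives: push (IRQ0, PC=2), enter IRQ1 at PC=0 (depth now 2)
Event 7 (EXEC): [IRQ1] PC=0: INC 3 -> ACC=5
Event 8 (EXEC): [IRQ1] PC=1: INC 4 -> ACC=9
Event 9 (EXEC): [IRQ1] PC=2: DEC 3 -> ACC=6
Event 10 (EXEC): [IRQ1] PC=3: IRET -> resume IRQ0 at PC=2 (depth now 1)
Event 11 (EXEC): [IRQ0] PC=2: DEC 1 -> ACC=5
Event 12 (EXEC): [IRQ0] PC=3: IRET -> resume MAIN at PC=2 (depth now 0)
Event 13 (EXEC): [MAIN] PC=2: DEC 1 -> ACC=4
Event 14 (EXEC): [MAIN] PC=3: INC 4 -> ACC=8
Event 15 (INT 1): INT 1 arrives: push (MAIN, PC=4), enter IRQ1 at PC=0 (depth now 1)
Event 16 (EXEC): [IRQ1] PC=0: INC 3 -> ACC=11
Event 17 (EXEC): [IRQ1] PC=1: INC 4 -> ACC=15
Event 18 (EXEC): [IRQ1] PC=2: DEC 3 -> ACC=12
Event 19 (EXEC): [IRQ1] PC=3: IRET -> resume MAIN at PC=4 (depth now 0)
Event 20 (EXEC): [MAIN] PC=4: INC 3 -> ACC=15
Event 21 (EXEC): [MAIN] PC=5: HALT

Answer: 15 MAIN 0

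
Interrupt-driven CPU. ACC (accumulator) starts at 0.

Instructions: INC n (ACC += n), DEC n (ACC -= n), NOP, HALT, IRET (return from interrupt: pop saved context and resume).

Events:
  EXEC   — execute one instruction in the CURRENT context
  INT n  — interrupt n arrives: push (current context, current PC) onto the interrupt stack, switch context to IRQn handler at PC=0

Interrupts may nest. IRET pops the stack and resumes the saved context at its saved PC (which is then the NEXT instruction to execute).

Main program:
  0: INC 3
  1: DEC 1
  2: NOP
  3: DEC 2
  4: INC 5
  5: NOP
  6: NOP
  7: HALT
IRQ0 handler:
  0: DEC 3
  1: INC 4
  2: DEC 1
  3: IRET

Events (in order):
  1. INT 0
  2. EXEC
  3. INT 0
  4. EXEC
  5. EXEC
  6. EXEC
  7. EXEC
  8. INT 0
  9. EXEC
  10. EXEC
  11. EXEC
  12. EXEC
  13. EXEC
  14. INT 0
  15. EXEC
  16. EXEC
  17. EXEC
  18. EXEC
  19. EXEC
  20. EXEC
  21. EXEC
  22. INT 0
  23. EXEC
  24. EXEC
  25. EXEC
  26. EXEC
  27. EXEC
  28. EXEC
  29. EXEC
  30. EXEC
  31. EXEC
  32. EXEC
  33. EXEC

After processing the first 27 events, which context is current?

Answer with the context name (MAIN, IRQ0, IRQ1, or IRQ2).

Answer: MAIN

Derivation:
Event 1 (INT 0): INT 0 arrives: push (MAIN, PC=0), enter IRQ0 at PC=0 (depth now 1)
Event 2 (EXEC): [IRQ0] PC=0: DEC 3 -> ACC=-3
Event 3 (INT 0): INT 0 arrives: push (IRQ0, PC=1), enter IRQ0 at PC=0 (depth now 2)
Event 4 (EXEC): [IRQ0] PC=0: DEC 3 -> ACC=-6
Event 5 (EXEC): [IRQ0] PC=1: INC 4 -> ACC=-2
Event 6 (EXEC): [IRQ0] PC=2: DEC 1 -> ACC=-3
Event 7 (EXEC): [IRQ0] PC=3: IRET -> resume IRQ0 at PC=1 (depth now 1)
Event 8 (INT 0): INT 0 arrives: push (IRQ0, PC=1), enter IRQ0 at PC=0 (depth now 2)
Event 9 (EXEC): [IRQ0] PC=0: DEC 3 -> ACC=-6
Event 10 (EXEC): [IRQ0] PC=1: INC 4 -> ACC=-2
Event 11 (EXEC): [IRQ0] PC=2: DEC 1 -> ACC=-3
Event 12 (EXEC): [IRQ0] PC=3: IRET -> resume IRQ0 at PC=1 (depth now 1)
Event 13 (EXEC): [IRQ0] PC=1: INC 4 -> ACC=1
Event 14 (INT 0): INT 0 arrives: push (IRQ0, PC=2), enter IRQ0 at PC=0 (depth now 2)
Event 15 (EXEC): [IRQ0] PC=0: DEC 3 -> ACC=-2
Event 16 (EXEC): [IRQ0] PC=1: INC 4 -> ACC=2
Event 17 (EXEC): [IRQ0] PC=2: DEC 1 -> ACC=1
Event 18 (EXEC): [IRQ0] PC=3: IRET -> resume IRQ0 at PC=2 (depth now 1)
Event 19 (EXEC): [IRQ0] PC=2: DEC 1 -> ACC=0
Event 20 (EXEC): [IRQ0] PC=3: IRET -> resume MAIN at PC=0 (depth now 0)
Event 21 (EXEC): [MAIN] PC=0: INC 3 -> ACC=3
Event 22 (INT 0): INT 0 arrives: push (MAIN, PC=1), enter IRQ0 at PC=0 (depth now 1)
Event 23 (EXEC): [IRQ0] PC=0: DEC 3 -> ACC=0
Event 24 (EXEC): [IRQ0] PC=1: INC 4 -> ACC=4
Event 25 (EXEC): [IRQ0] PC=2: DEC 1 -> ACC=3
Event 26 (EXEC): [IRQ0] PC=3: IRET -> resume MAIN at PC=1 (depth now 0)
Event 27 (EXEC): [MAIN] PC=1: DEC 1 -> ACC=2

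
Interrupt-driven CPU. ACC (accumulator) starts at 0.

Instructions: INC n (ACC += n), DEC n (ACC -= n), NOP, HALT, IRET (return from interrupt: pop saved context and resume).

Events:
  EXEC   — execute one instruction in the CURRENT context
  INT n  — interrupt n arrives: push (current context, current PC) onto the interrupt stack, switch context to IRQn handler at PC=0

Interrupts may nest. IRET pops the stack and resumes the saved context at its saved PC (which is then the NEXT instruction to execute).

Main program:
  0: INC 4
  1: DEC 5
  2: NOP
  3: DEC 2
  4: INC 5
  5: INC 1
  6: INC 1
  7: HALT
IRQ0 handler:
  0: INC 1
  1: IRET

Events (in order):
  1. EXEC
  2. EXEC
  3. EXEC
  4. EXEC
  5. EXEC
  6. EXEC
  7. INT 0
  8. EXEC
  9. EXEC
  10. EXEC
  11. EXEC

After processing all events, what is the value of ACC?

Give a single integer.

Answer: 5

Derivation:
Event 1 (EXEC): [MAIN] PC=0: INC 4 -> ACC=4
Event 2 (EXEC): [MAIN] PC=1: DEC 5 -> ACC=-1
Event 3 (EXEC): [MAIN] PC=2: NOP
Event 4 (EXEC): [MAIN] PC=3: DEC 2 -> ACC=-3
Event 5 (EXEC): [MAIN] PC=4: INC 5 -> ACC=2
Event 6 (EXEC): [MAIN] PC=5: INC 1 -> ACC=3
Event 7 (INT 0): INT 0 arrives: push (MAIN, PC=6), enter IRQ0 at PC=0 (depth now 1)
Event 8 (EXEC): [IRQ0] PC=0: INC 1 -> ACC=4
Event 9 (EXEC): [IRQ0] PC=1: IRET -> resume MAIN at PC=6 (depth now 0)
Event 10 (EXEC): [MAIN] PC=6: INC 1 -> ACC=5
Event 11 (EXEC): [MAIN] PC=7: HALT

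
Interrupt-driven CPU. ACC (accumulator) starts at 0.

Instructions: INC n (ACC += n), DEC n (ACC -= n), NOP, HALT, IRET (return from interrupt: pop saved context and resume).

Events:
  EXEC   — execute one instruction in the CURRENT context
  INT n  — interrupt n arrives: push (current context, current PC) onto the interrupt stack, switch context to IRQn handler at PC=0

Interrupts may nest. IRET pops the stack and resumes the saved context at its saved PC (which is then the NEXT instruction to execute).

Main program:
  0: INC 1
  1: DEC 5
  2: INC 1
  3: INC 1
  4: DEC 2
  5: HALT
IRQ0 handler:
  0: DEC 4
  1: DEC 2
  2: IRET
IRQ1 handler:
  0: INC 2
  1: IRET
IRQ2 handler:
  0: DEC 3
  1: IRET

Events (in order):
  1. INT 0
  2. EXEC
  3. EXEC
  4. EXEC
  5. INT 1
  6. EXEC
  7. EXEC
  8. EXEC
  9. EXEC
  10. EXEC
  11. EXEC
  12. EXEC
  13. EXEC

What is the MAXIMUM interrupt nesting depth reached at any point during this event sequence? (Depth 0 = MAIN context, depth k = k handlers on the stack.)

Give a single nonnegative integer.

Answer: 1

Derivation:
Event 1 (INT 0): INT 0 arrives: push (MAIN, PC=0), enter IRQ0 at PC=0 (depth now 1) [depth=1]
Event 2 (EXEC): [IRQ0] PC=0: DEC 4 -> ACC=-4 [depth=1]
Event 3 (EXEC): [IRQ0] PC=1: DEC 2 -> ACC=-6 [depth=1]
Event 4 (EXEC): [IRQ0] PC=2: IRET -> resume MAIN at PC=0 (depth now 0) [depth=0]
Event 5 (INT 1): INT 1 arrives: push (MAIN, PC=0), enter IRQ1 at PC=0 (depth now 1) [depth=1]
Event 6 (EXEC): [IRQ1] PC=0: INC 2 -> ACC=-4 [depth=1]
Event 7 (EXEC): [IRQ1] PC=1: IRET -> resume MAIN at PC=0 (depth now 0) [depth=0]
Event 8 (EXEC): [MAIN] PC=0: INC 1 -> ACC=-3 [depth=0]
Event 9 (EXEC): [MAIN] PC=1: DEC 5 -> ACC=-8 [depth=0]
Event 10 (EXEC): [MAIN] PC=2: INC 1 -> ACC=-7 [depth=0]
Event 11 (EXEC): [MAIN] PC=3: INC 1 -> ACC=-6 [depth=0]
Event 12 (EXEC): [MAIN] PC=4: DEC 2 -> ACC=-8 [depth=0]
Event 13 (EXEC): [MAIN] PC=5: HALT [depth=0]
Max depth observed: 1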